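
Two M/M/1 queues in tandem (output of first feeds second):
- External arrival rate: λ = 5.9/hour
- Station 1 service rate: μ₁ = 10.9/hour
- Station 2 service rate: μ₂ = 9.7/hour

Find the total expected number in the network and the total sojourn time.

By Jackson's theorem, each station behaves as independent M/M/1.
Station 1: ρ₁ = 5.9/10.9 = 0.5413, L₁ = ρ₁/(1-ρ₁) = λ/(μ₁-λ) = 5.9/5.00 = 1.1800
Station 2: ρ₂ = 5.9/9.7 = 0.6082, L₂ = ρ₂/(1-ρ₂) = λ/(μ₂-λ) = 5.9/3.80 = 1.5526
Total: L = L₁ + L₂ = 1.1800 + 1.5526 = 2.7326
W = L/λ = 2.7326/5.9 = 0.4632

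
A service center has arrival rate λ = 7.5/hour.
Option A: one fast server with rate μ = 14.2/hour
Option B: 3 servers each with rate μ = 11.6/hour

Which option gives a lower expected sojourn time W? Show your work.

Option A: single server μ = 14.2 (M/M/1)
  ρ_A = 7.5/14.2 = 0.5282
  W_A = 1/(μ-λ) = 1/(14.2-7.5) = 1/6.70 = 0.1493

Option B: 3 servers μ = 11.6 (M/M/3)
  ρ_B = λ/(cμ) = 7.5/(3×11.6) = 0.2155
  Offered load a = λ/μ = cρ = 7.5/11.6 = 0.6466
  P₀ = [ Σₙ₌₀^2 aⁿ/n! + a^3/(3!(1-ρ)) ]⁻¹
  Σ = a^0/0! + a^1/1! + a^2/2! = 1.0000 + 0.6466 + 0.2090 = 1.8556
  a^3/(3!(1-ρ)) = 0.27028/(6 × 0.78448) = 0.05742
  P₀ = 1/(1.8556 + 0.05742) = 0.5227
  Lq = P₀·a^3·ρ / (3!(1-ρ)²) = 0.5227 × 0.2703 × 0.2155 / (6 × 0.6154) = 0.008246
  Wq_B = Lq/λ = 0.0082463/7.5 = 0.001100
  W_B = Wq_B + 1/μ = 0.001100 + 0.08621 = 0.08731

Since W_B = 0.08731 < W_A = 0.1493, Option B (multiple servers) has the shorter time in system.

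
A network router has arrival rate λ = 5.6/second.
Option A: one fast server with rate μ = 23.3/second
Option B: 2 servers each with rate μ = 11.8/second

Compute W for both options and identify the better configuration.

Option A: single server μ = 23.3 (M/M/1)
  ρ_A = 5.6/23.3 = 0.2403
  W_A = 1/(μ-λ) = 1/(23.3-5.6) = 1/17.70 = 0.05650

Option B: 2 servers μ = 11.8 (M/M/2)
  ρ_B = λ/(cμ) = 5.6/(2×11.8) = 0.2373
  Offered load a = λ/μ = cρ = 5.6/11.8 = 0.4746
  P₀ = [ Σₙ₌₀^1 aⁿ/n! + a^2/(2!(1-ρ)) ]⁻¹
  Σ = a^0/0! + a^1/1! = 1.0000 + 0.4746 = 1.4746
  a^2/(2!(1-ρ)) = 0.2252/(2 × 0.7627) = 0.1476
  P₀ = 1/(1.4746 + 0.1476) = 0.6164
  Lq = P₀·a^2·ρ / (2!(1-ρ)²) = 0.61644 × 0.22522 × 0.23729 / (2 × 0.58173) = 0.02832
  Wq_B = Lq/λ = 0.028316/5.6 = 0.0050564
  W_B = Wq_B + 1/μ = 0.0050564 + 0.084746 = 0.08980

Since W_A = 0.05650 < W_B = 0.08980, Option A (single fast server) has the shorter time in system.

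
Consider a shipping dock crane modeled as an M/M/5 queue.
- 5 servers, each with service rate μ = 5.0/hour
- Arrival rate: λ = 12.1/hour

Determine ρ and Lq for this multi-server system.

Traffic intensity: ρ = λ/(cμ) = 12.1/(5×5.0) = 0.4840
Since ρ = 0.4840 < 1, system is stable.
Offered load a = λ/μ = cρ = 12.1/5.0 = 2.4200
P₀ = [ Σₙ₌₀^4 aⁿ/n! + a^5/(5!(1-ρ)) ]⁻¹
Σ = a^0/0! + a^1/1! + a^2/2! + a^3/3! + a^4/4! = 1.00000 + 2.42000 + 2.92820 + 2.36208 + 1.42906 = 10.1393
a^5/(5!(1-ρ)) = 82.9998/(120 × 0.5160) = 1.3404
P₀ = 1/(10.1393 + 1.3404) = 0.08711
Lq = P₀·a^5·ρ / (5!(1-ρ)²) = 0.08711 × 82.9998 × 0.4840 / (120 × 0.2663) = 0.1095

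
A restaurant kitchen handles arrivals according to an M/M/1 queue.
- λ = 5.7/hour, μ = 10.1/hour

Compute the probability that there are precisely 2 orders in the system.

ρ = λ/μ = 5.7/10.1 = 0.5644
P(n) = (1-ρ)ρⁿ
P(2) = (1-0.5644) × 0.5644^2
P(2) = 0.43560 × 0.31855
P(2) = 0.1388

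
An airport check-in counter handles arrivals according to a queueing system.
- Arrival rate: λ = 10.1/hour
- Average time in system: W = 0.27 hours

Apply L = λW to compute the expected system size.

Little's Law: L = λW
L = 10.1 × 0.27 = 2.7270 passengers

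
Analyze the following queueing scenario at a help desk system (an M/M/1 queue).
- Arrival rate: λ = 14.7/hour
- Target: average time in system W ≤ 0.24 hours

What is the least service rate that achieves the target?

For M/M/1: W = 1/(μ-λ)
Need W ≤ 0.24, so 1/(μ-λ) ≤ 0.24
μ - λ ≥ 1/0.24 = 4.1667
μ ≥ 14.7 + 4.1667 = 18.8667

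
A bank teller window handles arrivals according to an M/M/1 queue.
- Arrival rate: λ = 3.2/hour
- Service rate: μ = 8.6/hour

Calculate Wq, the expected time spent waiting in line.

First, compute utilization: ρ = λ/μ = 3.2/8.6 = 0.3721
For M/M/1: Wq = λ/(μ(μ-λ))
Wq = 3.2/(8.6 × (8.6-3.2))
Wq = 3.2/(8.6 × 5.40)
Wq = 0.06891 hours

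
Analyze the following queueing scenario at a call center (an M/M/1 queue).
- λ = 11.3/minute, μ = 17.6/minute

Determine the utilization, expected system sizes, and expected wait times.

Step 1: ρ = λ/μ = 11.3/17.6 = 0.6420
Step 2: L = λ/(μ-λ) = 11.3/6.30 = 1.7937
Step 3: Lq = λ²/(μ(μ-λ)) = 127.69/(17.6×6.30) = 1.1516
Step 4: W = 1/(μ-λ) = 1/6.30 = 0.1587302
Step 5: Wq = λ/(μ(μ-λ)) = 11.3/(17.6×6.30) = 0.1019
Step 6: P(0) = 1-ρ = 0.3580
Verify: L = λW = 11.3×0.1587302 = 1.7937 ✔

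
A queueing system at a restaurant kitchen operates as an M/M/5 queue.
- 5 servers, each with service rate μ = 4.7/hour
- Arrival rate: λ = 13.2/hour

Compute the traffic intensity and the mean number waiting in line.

Traffic intensity: ρ = λ/(cμ) = 13.2/(5×4.7) = 0.5617
Since ρ = 0.5617 < 1, system is stable.
Offered load a = λ/μ = cρ = 13.2/4.7 = 2.8085
P₀ = [ Σₙ₌₀^4 aⁿ/n! + a^5/(5!(1-ρ)) ]⁻¹
Σ = a^0/0! + a^1/1! + a^2/2! + a^3/3! + a^4/4! = 1.00000 + 2.80851 + 3.94387 + 3.69213 + 2.59235 = 14.0369
a^5/(5!(1-ρ)) = 174.7352/(120 × 0.4383) = 3.3222
P₀ = 1/(14.0369 + 3.3222) = 0.05761
Lq = P₀·a^5·ρ / (5!(1-ρ)²) = 0.05761 × 174.7352 × 0.5617 / (120 × 0.1921) = 0.2453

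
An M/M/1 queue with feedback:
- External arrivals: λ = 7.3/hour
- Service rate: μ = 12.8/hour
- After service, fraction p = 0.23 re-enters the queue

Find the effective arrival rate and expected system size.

Effective arrival rate: λ_eff = λ/(1-p) = 7.3/(1-0.23) = 7.3/0.77 = 9.48052
ρ = λ_eff/μ = 9.48052/12.8 = 0.740666
L = ρ/(1-ρ) = 0.740666/(1-0.740666) = 2.8560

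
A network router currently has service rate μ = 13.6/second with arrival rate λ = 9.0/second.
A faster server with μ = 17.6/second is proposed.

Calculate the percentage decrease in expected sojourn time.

System 1: ρ₁ = 9.0/13.6 = 0.6618, W₁ = 1/(13.6-9.0) = 0.21739
System 2: ρ₂ = 9.0/17.6 = 0.5114, W₂ = 1/(17.6-9.0) = 0.11628
Improvement: (W₁-W₂)/W₁ = (0.21739-0.11628)/0.21739 = 46.51%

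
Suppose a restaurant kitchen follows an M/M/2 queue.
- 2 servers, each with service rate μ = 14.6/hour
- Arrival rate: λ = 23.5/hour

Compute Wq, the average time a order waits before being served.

Traffic intensity: ρ = λ/(cμ) = 23.5/(2×14.6) = 0.8048
Since ρ = 0.8048 < 1, system is stable.
Offered load a = λ/μ = cρ = 23.5/14.6 = 1.6096
P₀ = [ Σₙ₌₀^1 aⁿ/n! + a^2/(2!(1-ρ)) ]⁻¹
Σ = a^0/0! + a^1/1! = 1.0000 + 1.6096 = 2.6096
a^2/(2!(1-ρ)) = 2.59078/(2 × 0.195205) = 6.6360
P₀ = 1/(2.6096 + 6.6360) = 0.1082
Lq = P₀·a^2·ρ / (2!(1-ρ)²) = 0.108159 × 2.59078 × 0.804795 / (2 × 0.0381052) = 2.9591
Wq = Lq/λ = 2.9591/23.5 = 0.1259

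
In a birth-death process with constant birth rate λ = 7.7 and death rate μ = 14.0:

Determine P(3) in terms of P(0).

For constant rates: P(n)/P(0) = (λ/μ)^n
P(3)/P(0) = (7.7/14.0)^3 = 0.5500^3 = 0.1664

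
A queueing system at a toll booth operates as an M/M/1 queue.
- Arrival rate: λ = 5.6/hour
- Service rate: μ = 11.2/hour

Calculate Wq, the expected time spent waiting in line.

First, compute utilization: ρ = λ/μ = 5.6/11.2 = 0.5000
For M/M/1: Wq = λ/(μ(μ-λ))
Wq = 5.6/(11.2 × (11.2-5.6))
Wq = 5.6/(11.2 × 5.60)
Wq = 0.08929 hours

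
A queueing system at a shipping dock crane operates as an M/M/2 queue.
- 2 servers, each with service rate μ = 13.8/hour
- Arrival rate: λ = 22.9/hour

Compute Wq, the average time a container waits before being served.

Traffic intensity: ρ = λ/(cμ) = 22.9/(2×13.8) = 0.8297
Since ρ = 0.8297 < 1, system is stable.
Offered load a = λ/μ = cρ = 22.9/13.8 = 1.6594
P₀ = [ Σₙ₌₀^1 aⁿ/n! + a^2/(2!(1-ρ)) ]⁻¹
Σ = a^0/0! + a^1/1! = 1.0000 + 1.6594 = 2.6594
a^2/(2!(1-ρ)) = 2.7537/(2 × 0.17029) = 8.0853
P₀ = 1/(2.6594 + 8.0853) = 0.09307
Lq = P₀·a^2·ρ / (2!(1-ρ)²) = 0.093069 × 2.7537 × 0.82971 / (2 × 0.028999) = 3.6664
Wq = Lq/λ = 3.6664/22.9 = 0.1601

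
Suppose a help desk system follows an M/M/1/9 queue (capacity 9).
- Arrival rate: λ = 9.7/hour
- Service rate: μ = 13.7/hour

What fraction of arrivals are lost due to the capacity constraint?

ρ = λ/μ = 9.7/13.7 = 0.708029
P₀ = (1-ρ)/(1-ρ^(K+1)) = (1-0.708029)/(1-0.708029^10) = 0.29197/0.96834 = 0.3015
P_K = P₀×ρ^K = 0.3015 × 0.708029^9 = 0.3015 × 0.04472 = 0.01348
Blocking probability = 1.35%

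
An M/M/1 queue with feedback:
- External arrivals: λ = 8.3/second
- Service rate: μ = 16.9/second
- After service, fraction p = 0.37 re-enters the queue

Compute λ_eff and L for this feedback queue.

Effective arrival rate: λ_eff = λ/(1-p) = 8.3/(1-0.37) = 8.3/0.63 = 13.1746
ρ = λ_eff/μ = 13.1746/16.9 = 0.77956
L = ρ/(1-ρ) = 0.77956/(1-0.77956) = 3.5364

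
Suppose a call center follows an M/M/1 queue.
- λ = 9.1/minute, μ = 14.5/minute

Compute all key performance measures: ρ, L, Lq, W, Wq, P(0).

Step 1: ρ = λ/μ = 9.1/14.5 = 0.6276
Step 2: L = λ/(μ-λ) = 9.1/5.40 = 1.6852
Step 3: Lq = λ²/(μ(μ-λ)) = 82.81/(14.5×5.40) = 1.0576
Step 4: W = 1/(μ-λ) = 1/5.40 = 0.18519
Step 5: Wq = λ/(μ(μ-λ)) = 9.1/(14.5×5.40) = 0.1162
Step 6: P(0) = 1-ρ = 0.3724
Verify: L = λW = 9.1×0.18519 = 1.6852 ✔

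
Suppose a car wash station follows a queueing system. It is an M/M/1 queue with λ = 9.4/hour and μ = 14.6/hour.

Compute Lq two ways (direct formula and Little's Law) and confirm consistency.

Method 1 (direct): Lq = λ²/(μ(μ-λ)) = 88.36/(14.6 × 5.20) = 1.1639

Method 2 (Little's Law):
W = 1/(μ-λ) = 1/5.20 = 0.192308
Wq = W - 1/μ = 0.192308 - 0.0684932 = 0.123815
Lq = λWq = 9.4 × 0.123815 = 1.1639 ✔ (matches Method 1)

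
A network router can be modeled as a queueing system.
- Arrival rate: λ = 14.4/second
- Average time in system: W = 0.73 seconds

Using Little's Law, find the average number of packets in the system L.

Little's Law: L = λW
L = 14.4 × 0.73 = 10.5120 packets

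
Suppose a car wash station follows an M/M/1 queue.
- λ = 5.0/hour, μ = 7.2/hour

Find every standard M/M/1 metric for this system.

Step 1: ρ = λ/μ = 5.0/7.2 = 0.6944
Step 2: L = λ/(μ-λ) = 5.0/2.20 = 2.2727
Step 3: Lq = λ²/(μ(μ-λ)) = 25.00/(7.2×2.20) = 1.5783
Step 4: W = 1/(μ-λ) = 1/2.20 = 0.454545
Step 5: Wq = λ/(μ(μ-λ)) = 5.0/(7.2×2.20) = 0.3157
Step 6: P(0) = 1-ρ = 0.3056
Verify: L = λW = 5.0×0.454545 = 2.2727 ✔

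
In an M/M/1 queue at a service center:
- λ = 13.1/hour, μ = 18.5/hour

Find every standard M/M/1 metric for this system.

Step 1: ρ = λ/μ = 13.1/18.5 = 0.7081
Step 2: L = λ/(μ-λ) = 13.1/5.40 = 2.4259
Step 3: Lq = λ²/(μ(μ-λ)) = 171.61/(18.5×5.40) = 1.7178
Step 4: W = 1/(μ-λ) = 1/5.40 = 0.185185
Step 5: Wq = λ/(μ(μ-λ)) = 13.1/(18.5×5.40) = 0.1311
Step 6: P(0) = 1-ρ = 0.2919
Verify: L = λW = 13.1×0.185185 = 2.4259 ✔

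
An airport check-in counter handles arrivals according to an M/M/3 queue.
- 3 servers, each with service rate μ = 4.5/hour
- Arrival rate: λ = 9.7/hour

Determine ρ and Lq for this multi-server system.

Traffic intensity: ρ = λ/(cμ) = 9.7/(3×4.5) = 0.7185
Since ρ = 0.7185 < 1, system is stable.
Offered load a = λ/μ = cρ = 9.7/4.5 = 2.1556
P₀ = [ Σₙ₌₀^2 aⁿ/n! + a^3/(3!(1-ρ)) ]⁻¹
Σ = a^0/0! + a^1/1! + a^2/2! = 1.0000 + 2.1556 + 2.3232 = 5.4788
a^3/(3!(1-ρ)) = 10.0156/(6 × 0.28148) = 5.9303
P₀ = 1/(5.4788 + 5.9303) = 0.08765
Lq = P₀·a^3·ρ / (3!(1-ρ)²) = 0.08765 × 10.0156 × 0.7185 / (6 × 0.07923) = 1.3268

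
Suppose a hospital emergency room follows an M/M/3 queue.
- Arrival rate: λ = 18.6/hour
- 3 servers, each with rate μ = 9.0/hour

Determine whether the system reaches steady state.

Stability requires ρ = λ/(cμ) < 1
ρ = 18.6/(3 × 9.0) = 18.6/27.00 = 0.6889
Since 0.6889 < 1, the system is STABLE.
The servers are busy 68.89% of the time.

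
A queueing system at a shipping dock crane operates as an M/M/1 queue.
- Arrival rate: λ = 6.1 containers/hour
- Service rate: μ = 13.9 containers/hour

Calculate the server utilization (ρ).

Server utilization: ρ = λ/μ
ρ = 6.1/13.9 = 0.4388
The server is busy 43.88% of the time.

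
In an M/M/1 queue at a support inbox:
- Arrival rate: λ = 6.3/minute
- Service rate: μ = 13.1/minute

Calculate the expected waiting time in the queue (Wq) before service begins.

First, compute utilization: ρ = λ/μ = 6.3/13.1 = 0.4809
For M/M/1: Wq = λ/(μ(μ-λ))
Wq = 6.3/(13.1 × (13.1-6.3))
Wq = 6.3/(13.1 × 6.80)
Wq = 0.07072 minutes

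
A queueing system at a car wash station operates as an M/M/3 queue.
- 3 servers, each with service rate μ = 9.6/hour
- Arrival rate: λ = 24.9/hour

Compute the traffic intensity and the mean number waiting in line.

Traffic intensity: ρ = λ/(cμ) = 24.9/(3×9.6) = 0.8646
Since ρ = 0.8646 < 1, system is stable.
Offered load a = λ/μ = cρ = 24.9/9.6 = 2.5938
P₀ = [ Σₙ₌₀^2 aⁿ/n! + a^3/(3!(1-ρ)) ]⁻¹
Σ = a^0/0! + a^1/1! + a^2/2! = 1.00000 + 2.59375 + 3.36377 = 6.9575
a^3/(3!(1-ρ)) = 17.4496/(6 × 0.135417) = 21.4764
P₀ = 1/(6.9575 + 21.4764) = 0.03517
Lq = P₀·a^3·ρ / (3!(1-ρ)²) = 0.0351693 × 17.4496 × 0.864583 / (6 × 0.0183377) = 4.8224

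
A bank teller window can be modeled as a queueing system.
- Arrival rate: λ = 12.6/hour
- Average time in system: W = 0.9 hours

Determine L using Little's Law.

Little's Law: L = λW
L = 12.6 × 0.9 = 11.3400 transactions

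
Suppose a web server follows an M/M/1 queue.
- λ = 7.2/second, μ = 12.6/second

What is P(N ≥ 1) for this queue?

ρ = λ/μ = 7.2/12.6 = 0.5714
P(N ≥ n) = ρⁿ
P(N ≥ 1) = 0.5714^1
P(N ≥ 1) = 0.5714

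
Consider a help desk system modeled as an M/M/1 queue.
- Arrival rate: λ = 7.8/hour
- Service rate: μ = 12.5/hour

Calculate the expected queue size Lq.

ρ = λ/μ = 7.8/12.5 = 0.6240
For M/M/1: Lq = λ²/(μ(μ-λ))
Lq = 60.84/(12.5 × 4.70)
Lq = 1.0356 tickets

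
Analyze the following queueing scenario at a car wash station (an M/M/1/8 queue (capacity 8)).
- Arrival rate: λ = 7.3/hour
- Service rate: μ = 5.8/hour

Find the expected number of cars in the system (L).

ρ = λ/μ = 7.3/5.8 = 1.25862
P₀ = (1-ρ)/(1-ρ^(K+1)) = (1-1.25862)/(1-1.25862^9) = -0.2586/-6.9260 = 0.03734
P_K = P₀×ρ^K = 0.03734 × 1.25862^8 = 0.03734 × 6.2973 = 0.2351
L = ρ[1 - (K+1)ρ^K + Kρ^(K+1)] / [(1-ρ)(1-ρ^(K+1))]
L = 1.25862 × (1 - 9×6.29734 + 8×7.92596) / ((1 - 1.25862) × (1 - 7.92596)) = 5.4328 cars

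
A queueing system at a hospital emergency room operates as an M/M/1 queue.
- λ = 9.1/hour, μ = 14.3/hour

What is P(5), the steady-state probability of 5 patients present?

ρ = λ/μ = 9.1/14.3 = 0.63636
P(n) = (1-ρ)ρⁿ
P(5) = (1-0.63636) × 0.63636^5
P(5) = 0.36364 × 0.10436
P(5) = 0.03795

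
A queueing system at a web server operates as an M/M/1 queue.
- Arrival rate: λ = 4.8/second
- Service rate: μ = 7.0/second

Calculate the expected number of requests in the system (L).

ρ = λ/μ = 4.8/7.0 = 0.6857
For M/M/1: L = λ/(μ-λ)
L = 4.8/(7.0-4.8) = 4.8/2.20
L = 2.1818 requests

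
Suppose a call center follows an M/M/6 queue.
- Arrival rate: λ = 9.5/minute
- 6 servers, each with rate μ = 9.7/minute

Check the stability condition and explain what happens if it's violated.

Stability requires ρ = λ/(cμ) < 1
ρ = 9.5/(6 × 9.7) = 9.5/58.20 = 0.1632
Since 0.1632 < 1, the system is STABLE.
The servers are busy 16.32% of the time.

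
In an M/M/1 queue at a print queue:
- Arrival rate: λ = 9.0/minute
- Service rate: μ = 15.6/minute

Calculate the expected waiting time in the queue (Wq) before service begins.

First, compute utilization: ρ = λ/μ = 9.0/15.6 = 0.5769
For M/M/1: Wq = λ/(μ(μ-λ))
Wq = 9.0/(15.6 × (15.6-9.0))
Wq = 9.0/(15.6 × 6.60)
Wq = 0.08741 minutes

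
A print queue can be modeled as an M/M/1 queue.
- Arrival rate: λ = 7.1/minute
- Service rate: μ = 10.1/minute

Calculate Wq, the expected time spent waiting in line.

First, compute utilization: ρ = λ/μ = 7.1/10.1 = 0.7030
For M/M/1: Wq = λ/(μ(μ-λ))
Wq = 7.1/(10.1 × (10.1-7.1))
Wq = 7.1/(10.1 × 3.00)
Wq = 0.2343 minutes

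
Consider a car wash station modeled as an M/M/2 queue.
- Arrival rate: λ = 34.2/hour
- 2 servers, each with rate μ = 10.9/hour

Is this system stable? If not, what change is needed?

Stability requires ρ = λ/(cμ) < 1
ρ = 34.2/(2 × 10.9) = 34.2/21.80 = 1.5688
Since 1.5688 ≥ 1, the system is UNSTABLE.
Need c > λ/μ = 34.2/10.9 = 3.14.
Minimum servers needed: c = 4.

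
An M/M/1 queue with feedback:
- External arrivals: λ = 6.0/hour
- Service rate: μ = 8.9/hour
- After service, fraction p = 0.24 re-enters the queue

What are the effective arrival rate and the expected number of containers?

Effective arrival rate: λ_eff = λ/(1-p) = 6.0/(1-0.24) = 6.0/0.76 = 7.89474
ρ = λ_eff/μ = 7.89474/8.9 = 0.887049
L = ρ/(1-ρ) = 0.887049/(1-0.887049) = 7.8534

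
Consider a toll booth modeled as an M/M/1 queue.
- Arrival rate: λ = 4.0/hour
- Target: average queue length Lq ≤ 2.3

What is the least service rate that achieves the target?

For M/M/1: Lq = λ²/(μ(μ-λ))
Need Lq ≤ 2.3, i.e. μ(μ-λ) ≥ λ²/2.3
μ² - 4.0μ - 16.00/2.3 ≥ 0  →  μ² - 4.0μ - 6.95652 ≥ 0
Quadratic formula (positive root): μ = [λ + √(λ² + 4×6.95652)]/2
Discriminant: 16.00 + 4×6.95652 = 43.8261, √43.8261 = 6.6201
μ ≥ (4.0 + 6.6201)/2 = 5.3101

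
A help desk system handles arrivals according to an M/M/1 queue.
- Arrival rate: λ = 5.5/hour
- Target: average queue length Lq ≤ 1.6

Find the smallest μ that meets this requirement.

For M/M/1: Lq = λ²/(μ(μ-λ))
Need Lq ≤ 1.6, i.e. μ(μ-λ) ≥ λ²/1.6
μ² - 5.5μ - 30.25/1.6 ≥ 0  →  μ² - 5.5μ - 18.90625 ≥ 0
Quadratic formula (positive root): μ = [λ + √(λ² + 4×18.90625)]/2
Discriminant: 30.25 + 4×18.90625 = 105.8750, √105.8750 = 10.2896
μ ≥ (5.5 + 10.2896)/2 = 7.8948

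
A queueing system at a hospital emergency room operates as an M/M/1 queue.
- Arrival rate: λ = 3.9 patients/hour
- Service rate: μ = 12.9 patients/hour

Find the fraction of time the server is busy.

Server utilization: ρ = λ/μ
ρ = 3.9/12.9 = 0.3023
The server is busy 30.23% of the time.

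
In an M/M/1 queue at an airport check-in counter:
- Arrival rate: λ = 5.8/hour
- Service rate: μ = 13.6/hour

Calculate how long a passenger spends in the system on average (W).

First, compute utilization: ρ = λ/μ = 5.8/13.6 = 0.4265
For M/M/1: W = 1/(μ-λ)
W = 1/(13.6-5.8) = 1/7.80
W = 0.1282 hours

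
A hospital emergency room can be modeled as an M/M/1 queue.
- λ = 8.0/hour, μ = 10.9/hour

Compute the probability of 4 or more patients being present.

ρ = λ/μ = 8.0/10.9 = 0.73394
P(N ≥ n) = ρⁿ
P(N ≥ 4) = 0.73394^4
P(N ≥ 4) = 0.2902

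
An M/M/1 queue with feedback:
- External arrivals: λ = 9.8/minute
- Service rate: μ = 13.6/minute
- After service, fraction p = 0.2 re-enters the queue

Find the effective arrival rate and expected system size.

Effective arrival rate: λ_eff = λ/(1-p) = 9.8/(1-0.2) = 9.8/0.80 = 12.2500
ρ = λ_eff/μ = 12.2500/13.6 = 0.9007353
L = ρ/(1-ρ) = 0.9007353/(1-0.9007353) = 9.0741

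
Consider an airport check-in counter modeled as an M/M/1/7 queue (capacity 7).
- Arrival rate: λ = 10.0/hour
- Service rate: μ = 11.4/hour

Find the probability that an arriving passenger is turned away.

ρ = λ/μ = 10.0/11.4 = 0.8772
P₀ = (1-ρ)/(1-ρ^(K+1)) = (1-0.8772)/(1-0.8772^8) = 0.1228/0.6494 = 0.1891
P_K = P₀×ρ^K = 0.18909 × 0.8772^7 = 0.18909 × 0.39966 = 0.07557
Blocking probability = 7.56%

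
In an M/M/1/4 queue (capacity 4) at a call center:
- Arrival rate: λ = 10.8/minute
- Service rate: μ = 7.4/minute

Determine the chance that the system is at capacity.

ρ = λ/μ = 10.8/7.4 = 1.4595
P₀ = (1-ρ)/(1-ρ^(K+1)) = (1-1.4595)/(1-1.4595^5) = -0.4595/-5.6225 = 0.08173
P_K = P₀×ρ^K = 0.08173 × 1.4595^4 = 0.08173 × 4.5375 = 0.3708
Blocking probability = 37.08%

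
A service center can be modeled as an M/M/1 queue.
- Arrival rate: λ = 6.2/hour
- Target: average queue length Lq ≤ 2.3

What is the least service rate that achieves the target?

For M/M/1: Lq = λ²/(μ(μ-λ))
Need Lq ≤ 2.3, i.e. μ(μ-λ) ≥ λ²/2.3
μ² - 6.2μ - 38.44/2.3 ≥ 0  →  μ² - 6.2μ - 16.71304 ≥ 0
Quadratic formula (positive root): μ = [λ + √(λ² + 4×16.71304)]/2
Discriminant: 38.44 + 4×16.71304 = 105.2922, √105.2922 = 10.2612
μ ≥ (6.2 + 10.2612)/2 = 8.2306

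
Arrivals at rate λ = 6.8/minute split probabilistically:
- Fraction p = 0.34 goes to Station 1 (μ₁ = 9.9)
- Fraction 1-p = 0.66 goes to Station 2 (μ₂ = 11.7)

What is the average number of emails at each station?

Effective rates: λ₁ = 6.8×0.34 = 2.312, λ₂ = 6.8×0.66 = 4.488
Station 1: ρ₁ = 2.312/9.9 = 0.23354, L₁ = ρ₁/(1-ρ₁) = 0.23354/(1-0.23354) = 0.3047
Station 2: ρ₂ = 4.488/11.7 = 0.3836, L₂ = ρ₂/(1-ρ₂) = 0.3836/(1-0.3836) = 0.6223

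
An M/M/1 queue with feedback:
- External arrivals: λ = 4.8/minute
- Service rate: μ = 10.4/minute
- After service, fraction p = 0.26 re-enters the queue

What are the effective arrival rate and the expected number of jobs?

Effective arrival rate: λ_eff = λ/(1-p) = 4.8/(1-0.26) = 4.8/0.74 = 6.4865
ρ = λ_eff/μ = 6.4865/10.4 = 0.6237
L = ρ/(1-ρ) = 0.6237/(1-0.6237) = 1.6575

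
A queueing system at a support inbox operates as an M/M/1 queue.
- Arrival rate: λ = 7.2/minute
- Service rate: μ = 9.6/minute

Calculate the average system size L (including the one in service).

ρ = λ/μ = 7.2/9.6 = 0.7500
For M/M/1: L = λ/(μ-λ)
L = 7.2/(9.6-7.2) = 7.2/2.40
L = 3.0000 emails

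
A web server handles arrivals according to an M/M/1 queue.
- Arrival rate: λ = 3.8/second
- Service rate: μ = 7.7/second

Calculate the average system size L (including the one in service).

ρ = λ/μ = 3.8/7.7 = 0.4935
For M/M/1: L = λ/(μ-λ)
L = 3.8/(7.7-3.8) = 3.8/3.90
L = 0.9744 requests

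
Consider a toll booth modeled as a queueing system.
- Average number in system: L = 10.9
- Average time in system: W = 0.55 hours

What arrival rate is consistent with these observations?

Little's Law: L = λW, so λ = L/W
λ = 10.9/0.55 = 19.8182 vehicles/hour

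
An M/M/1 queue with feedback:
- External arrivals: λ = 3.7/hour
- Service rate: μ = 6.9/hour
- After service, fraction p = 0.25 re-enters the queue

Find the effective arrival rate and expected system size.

Effective arrival rate: λ_eff = λ/(1-p) = 3.7/(1-0.25) = 3.7/0.75 = 4.93333
ρ = λ_eff/μ = 4.93333/6.9 = 0.71498
L = ρ/(1-ρ) = 0.71498/(1-0.71498) = 2.5085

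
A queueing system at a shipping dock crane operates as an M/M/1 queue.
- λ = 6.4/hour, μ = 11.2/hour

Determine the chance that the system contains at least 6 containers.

ρ = λ/μ = 6.4/11.2 = 0.57143
P(N ≥ n) = ρⁿ
P(N ≥ 6) = 0.57143^6
P(N ≥ 6) = 0.03482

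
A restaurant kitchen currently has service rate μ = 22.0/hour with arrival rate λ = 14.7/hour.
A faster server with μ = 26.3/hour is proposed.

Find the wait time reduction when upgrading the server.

System 1: ρ₁ = 14.7/22.0 = 0.6682, W₁ = 1/(22.0-14.7) = 0.1370
System 2: ρ₂ = 14.7/26.3 = 0.5589, W₂ = 1/(26.3-14.7) = 0.08621
Improvement: (W₁-W₂)/W₁ = (0.1370-0.08621)/0.1370 = 37.07%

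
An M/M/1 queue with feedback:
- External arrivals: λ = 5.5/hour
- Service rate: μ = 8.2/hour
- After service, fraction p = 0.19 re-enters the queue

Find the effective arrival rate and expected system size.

Effective arrival rate: λ_eff = λ/(1-p) = 5.5/(1-0.19) = 5.5/0.81 = 6.790123
ρ = λ_eff/μ = 6.790123/8.2 = 0.828064
L = ρ/(1-ρ) = 0.828064/(1-0.828064) = 4.8161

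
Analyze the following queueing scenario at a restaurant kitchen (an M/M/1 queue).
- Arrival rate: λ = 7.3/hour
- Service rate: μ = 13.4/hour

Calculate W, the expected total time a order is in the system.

First, compute utilization: ρ = λ/μ = 7.3/13.4 = 0.5448
For M/M/1: W = 1/(μ-λ)
W = 1/(13.4-7.3) = 1/6.10
W = 0.1639 hours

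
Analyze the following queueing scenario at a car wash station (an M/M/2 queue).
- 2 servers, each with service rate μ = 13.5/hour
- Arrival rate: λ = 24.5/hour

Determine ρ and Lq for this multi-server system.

Traffic intensity: ρ = λ/(cμ) = 24.5/(2×13.5) = 0.9074
Since ρ = 0.9074 < 1, system is stable.
Offered load a = λ/μ = cρ = 24.5/13.5 = 1.8148
P₀ = [ Σₙ₌₀^1 aⁿ/n! + a^2/(2!(1-ρ)) ]⁻¹
Σ = a^0/0! + a^1/1! = 1.0000 + 1.8148 = 2.8148
a^2/(2!(1-ρ)) = 3.29355/(2 × 0.0925926) = 17.7852
P₀ = 1/(2.8148 + 17.7852) = 0.04854
Lq = P₀·a^2·ρ / (2!(1-ρ)²) = 0.0485437 × 3.29355 × 0.907407 / (2 × 0.00857339) = 8.4609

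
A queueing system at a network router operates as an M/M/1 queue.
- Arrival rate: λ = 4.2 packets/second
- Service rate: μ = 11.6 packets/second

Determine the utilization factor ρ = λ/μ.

Server utilization: ρ = λ/μ
ρ = 4.2/11.6 = 0.3621
The server is busy 36.21% of the time.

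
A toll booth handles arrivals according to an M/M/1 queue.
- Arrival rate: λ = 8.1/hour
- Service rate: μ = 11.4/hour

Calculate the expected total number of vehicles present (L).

ρ = λ/μ = 8.1/11.4 = 0.7105
For M/M/1: L = λ/(μ-λ)
L = 8.1/(11.4-8.1) = 8.1/3.30
L = 2.4545 vehicles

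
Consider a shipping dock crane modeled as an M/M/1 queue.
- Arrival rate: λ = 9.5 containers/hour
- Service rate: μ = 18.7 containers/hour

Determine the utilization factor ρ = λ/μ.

Server utilization: ρ = λ/μ
ρ = 9.5/18.7 = 0.5080
The server is busy 50.80% of the time.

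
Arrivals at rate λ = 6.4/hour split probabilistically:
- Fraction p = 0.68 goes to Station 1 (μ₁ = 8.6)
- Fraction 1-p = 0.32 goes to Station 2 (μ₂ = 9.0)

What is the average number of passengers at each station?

Effective rates: λ₁ = 6.4×0.68 = 4.352, λ₂ = 6.4×0.32 = 2.048
Station 1: ρ₁ = 4.352/8.6 = 0.50605, L₁ = ρ₁/(1-ρ₁) = 0.50605/(1-0.50605) = 1.0245
Station 2: ρ₂ = 2.048/9.0 = 0.22756, L₂ = ρ₂/(1-ρ₂) = 0.22756/(1-0.22756) = 0.2946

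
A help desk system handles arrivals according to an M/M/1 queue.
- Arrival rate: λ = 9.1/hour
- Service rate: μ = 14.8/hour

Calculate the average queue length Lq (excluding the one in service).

ρ = λ/μ = 9.1/14.8 = 0.6149
For M/M/1: Lq = λ²/(μ(μ-λ))
Lq = 82.81/(14.8 × 5.70)
Lq = 0.9816 tickets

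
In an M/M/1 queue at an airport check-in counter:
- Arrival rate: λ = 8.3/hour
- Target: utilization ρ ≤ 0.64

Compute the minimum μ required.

ρ = λ/μ, so μ = λ/ρ
μ ≥ 8.3/0.64 = 12.9688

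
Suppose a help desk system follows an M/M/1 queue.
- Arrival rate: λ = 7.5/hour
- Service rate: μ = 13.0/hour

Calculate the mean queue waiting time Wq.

First, compute utilization: ρ = λ/μ = 7.5/13.0 = 0.5769
For M/M/1: Wq = λ/(μ(μ-λ))
Wq = 7.5/(13.0 × (13.0-7.5))
Wq = 7.5/(13.0 × 5.50)
Wq = 0.1049 hours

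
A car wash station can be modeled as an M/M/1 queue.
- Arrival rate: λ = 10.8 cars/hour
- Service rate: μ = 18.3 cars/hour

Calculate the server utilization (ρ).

Server utilization: ρ = λ/μ
ρ = 10.8/18.3 = 0.5902
The server is busy 59.02% of the time.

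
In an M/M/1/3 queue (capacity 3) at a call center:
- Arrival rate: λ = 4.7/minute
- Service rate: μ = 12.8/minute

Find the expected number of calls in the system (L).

ρ = λ/μ = 4.7/12.8 = 0.3672
P₀ = (1-ρ)/(1-ρ^(K+1)) = (1-0.3672)/(1-0.3672^4) = 0.6328/0.9818 = 0.6445
P_K = P₀×ρ^K = 0.6445 × 0.3672^3 = 0.6445 × 0.04951 = 0.03191
L = ρ[1 - (K+1)ρ^K + Kρ^(K+1)] / [(1-ρ)(1-ρ^(K+1))]
L = 0.3672 × (1 - 4×0.04951 + 3×0.01818) / ((1 - 0.3672) × (1 - 0.01818)) = 0.5062 calls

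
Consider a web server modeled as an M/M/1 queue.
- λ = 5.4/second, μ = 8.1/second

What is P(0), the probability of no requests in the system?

ρ = λ/μ = 5.4/8.1 = 0.6667
P(0) = 1 - ρ = 1 - 0.6667 = 0.3333
The server is idle 33.33% of the time.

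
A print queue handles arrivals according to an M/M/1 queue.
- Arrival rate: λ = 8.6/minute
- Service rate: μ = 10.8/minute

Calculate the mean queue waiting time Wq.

First, compute utilization: ρ = λ/μ = 8.6/10.8 = 0.7963
For M/M/1: Wq = λ/(μ(μ-λ))
Wq = 8.6/(10.8 × (10.8-8.6))
Wq = 8.6/(10.8 × 2.20)
Wq = 0.3620 minutes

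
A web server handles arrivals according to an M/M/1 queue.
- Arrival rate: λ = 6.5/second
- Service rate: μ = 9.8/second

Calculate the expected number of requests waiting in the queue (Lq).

ρ = λ/μ = 6.5/9.8 = 0.6633
For M/M/1: Lq = λ²/(μ(μ-λ))
Lq = 42.25/(9.8 × 3.30)
Lq = 1.3064 requests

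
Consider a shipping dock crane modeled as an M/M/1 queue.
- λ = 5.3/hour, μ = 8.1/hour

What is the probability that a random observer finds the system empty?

ρ = λ/μ = 5.3/8.1 = 0.6543
P(0) = 1 - ρ = 1 - 0.6543 = 0.3457
The server is idle 34.57% of the time.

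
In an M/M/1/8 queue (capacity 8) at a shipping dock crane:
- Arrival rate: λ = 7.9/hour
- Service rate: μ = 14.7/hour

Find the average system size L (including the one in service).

ρ = λ/μ = 7.9/14.7 = 0.537415
P₀ = (1-ρ)/(1-ρ^(K+1)) = (1-0.537415)/(1-0.537415^9) = 0.4626/0.9963 = 0.4643
P_K = P₀×ρ^K = 0.4643 × 0.537415^8 = 0.4643 × 0.006958 = 0.003231
L = ρ[1 - (K+1)ρ^K + Kρ^(K+1)] / [(1-ρ)(1-ρ^(K+1))]
L = 0.537415 × (1 - 9×0.006958 + 8×0.003739) / ((1 - 0.537415) × (1 - 0.003739)) = 1.1280 containers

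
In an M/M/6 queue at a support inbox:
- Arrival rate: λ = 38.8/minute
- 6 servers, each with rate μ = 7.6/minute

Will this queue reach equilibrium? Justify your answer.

Stability requires ρ = λ/(cμ) < 1
ρ = 38.8/(6 × 7.6) = 38.8/45.60 = 0.8509
Since 0.8509 < 1, the system is STABLE.
The servers are busy 85.09% of the time.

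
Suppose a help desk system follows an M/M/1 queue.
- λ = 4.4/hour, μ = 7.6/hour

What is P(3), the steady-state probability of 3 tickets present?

ρ = λ/μ = 4.4/7.6 = 0.57895
P(n) = (1-ρ)ρⁿ
P(3) = (1-0.57895) × 0.57895^3
P(3) = 0.421050 × 0.194054
P(3) = 0.08171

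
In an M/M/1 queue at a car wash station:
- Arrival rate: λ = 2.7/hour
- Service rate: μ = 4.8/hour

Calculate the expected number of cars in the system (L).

ρ = λ/μ = 2.7/4.8 = 0.5625
For M/M/1: L = λ/(μ-λ)
L = 2.7/(4.8-2.7) = 2.7/2.10
L = 1.2857 cars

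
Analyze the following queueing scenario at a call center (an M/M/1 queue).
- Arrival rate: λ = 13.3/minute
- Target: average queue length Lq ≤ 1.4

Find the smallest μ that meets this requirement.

For M/M/1: Lq = λ²/(μ(μ-λ))
Need Lq ≤ 1.4, i.e. μ(μ-λ) ≥ λ²/1.4
μ² - 13.3μ - 176.89/1.4 ≥ 0  →  μ² - 13.3μ - 126.3500 ≥ 0
Quadratic formula (positive root): μ = [λ + √(λ² + 4×126.3500)]/2
Discriminant: 176.89 + 4×126.3500 = 682.2900, √682.2900 = 26.1207
μ ≥ (13.3 + 26.1207)/2 = 19.7103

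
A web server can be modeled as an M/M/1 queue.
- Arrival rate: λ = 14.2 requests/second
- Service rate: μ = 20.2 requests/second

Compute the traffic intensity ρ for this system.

Server utilization: ρ = λ/μ
ρ = 14.2/20.2 = 0.7030
The server is busy 70.30% of the time.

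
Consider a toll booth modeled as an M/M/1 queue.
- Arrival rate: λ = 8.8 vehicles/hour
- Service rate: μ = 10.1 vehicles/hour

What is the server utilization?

Server utilization: ρ = λ/μ
ρ = 8.8/10.1 = 0.8713
The server is busy 87.13% of the time.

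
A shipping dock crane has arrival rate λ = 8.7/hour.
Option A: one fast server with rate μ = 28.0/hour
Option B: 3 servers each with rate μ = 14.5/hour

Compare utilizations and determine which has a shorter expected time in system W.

Option A: single server μ = 28.0 (M/M/1)
  ρ_A = 8.7/28.0 = 0.3107
  W_A = 1/(μ-λ) = 1/(28.0-8.7) = 1/19.30 = 0.05181

Option B: 3 servers μ = 14.5 (M/M/3)
  ρ_B = λ/(cμ) = 8.7/(3×14.5) = 0.2000
  Offered load a = λ/μ = cρ = 8.7/14.5 = 0.6000
  P₀ = [ Σₙ₌₀^2 aⁿ/n! + a^3/(3!(1-ρ)) ]⁻¹
  Σ = a^0/0! + a^1/1! + a^2/2! = 1.0000 + 0.6000 + 0.1800 = 1.7800
  a^3/(3!(1-ρ)) = 0.2160/(6 × 0.8000) = 0.04500
  P₀ = 1/(1.7800 + 0.04500) = 0.5479
  Lq = P₀·a^3·ρ / (3!(1-ρ)²) = 0.5479 × 0.2160 × 0.2000 / (6 × 0.6400) = 0.006164
  Wq_B = Lq/λ = 0.0061644/8.7 = 0.00070855
  W_B = Wq_B + 1/μ = 0.00070855 + 0.068966 = 0.06967

Since W_A = 0.05181 < W_B = 0.06967, Option A (single fast server) has the shorter time in system.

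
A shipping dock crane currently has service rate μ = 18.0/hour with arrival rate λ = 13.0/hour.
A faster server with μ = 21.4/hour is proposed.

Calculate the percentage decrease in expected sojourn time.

System 1: ρ₁ = 13.0/18.0 = 0.7222, W₁ = 1/(18.0-13.0) = 0.20000
System 2: ρ₂ = 13.0/21.4 = 0.6075, W₂ = 1/(21.4-13.0) = 0.11905
Improvement: (W₁-W₂)/W₁ = (0.20000-0.11905)/0.20000 = 40.48%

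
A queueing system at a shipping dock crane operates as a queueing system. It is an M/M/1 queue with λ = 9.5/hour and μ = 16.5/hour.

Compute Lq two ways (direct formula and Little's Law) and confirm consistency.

Method 1 (direct): Lq = λ²/(μ(μ-λ)) = 90.25/(16.5 × 7.00) = 0.7814

Method 2 (Little's Law):
W = 1/(μ-λ) = 1/7.00 = 0.14286
Wq = W - 1/μ = 0.14286 - 0.060606 = 0.08225
Lq = λWq = 9.5 × 0.08225 = 0.7814 ✔ (matches Method 1)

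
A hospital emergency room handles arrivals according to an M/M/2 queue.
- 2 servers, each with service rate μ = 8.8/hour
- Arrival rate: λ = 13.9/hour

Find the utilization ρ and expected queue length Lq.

Traffic intensity: ρ = λ/(cμ) = 13.9/(2×8.8) = 0.7898
Since ρ = 0.7898 < 1, system is stable.
Offered load a = λ/μ = cρ = 13.9/8.8 = 1.5795
P₀ = [ Σₙ₌₀^1 aⁿ/n! + a^2/(2!(1-ρ)) ]⁻¹
Σ = a^0/0! + a^1/1! = 1.0000 + 1.5795 = 2.5795
a^2/(2!(1-ρ)) = 2.4950/(2 × 0.21023) = 5.9340
P₀ = 1/(2.5795 + 5.9340) = 0.1175
Lq = P₀·a^2·ρ / (2!(1-ρ)²) = 0.11746 × 2.4950 × 0.78977 / (2 × 0.044196) = 2.6185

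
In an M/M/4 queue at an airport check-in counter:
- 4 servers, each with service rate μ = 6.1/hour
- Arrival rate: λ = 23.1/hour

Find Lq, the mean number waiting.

Traffic intensity: ρ = λ/(cμ) = 23.1/(4×6.1) = 0.9467
Since ρ = 0.9467 < 1, system is stable.
Offered load a = λ/μ = cρ = 23.1/6.1 = 3.7869
P₀ = [ Σₙ₌₀^3 aⁿ/n! + a^4/(4!(1-ρ)) ]⁻¹
Σ = a^0/0! + a^1/1! + a^2/2! + a^3/3! = 1.0000 + 3.7869 + 7.1702 + 9.0510 = 21.0081
a^4/(4!(1-ρ)) = 205.6499/(24 × 0.05327869) = 160.8288
P₀ = 1/(21.0081 + 160.8288) = 0.005499
Lq = P₀·a^4·ρ / (4!(1-ρ)²) = 0.0054994 × 205.6499 × 0.94672 / (24 × 0.0028386) = 15.7163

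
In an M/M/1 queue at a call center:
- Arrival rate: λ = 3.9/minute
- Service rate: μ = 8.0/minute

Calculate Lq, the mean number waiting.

ρ = λ/μ = 3.9/8.0 = 0.4875
For M/M/1: Lq = λ²/(μ(μ-λ))
Lq = 15.21/(8.0 × 4.10)
Lq = 0.4637 calls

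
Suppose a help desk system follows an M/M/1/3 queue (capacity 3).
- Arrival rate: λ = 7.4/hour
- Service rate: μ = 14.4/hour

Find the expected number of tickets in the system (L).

ρ = λ/μ = 7.4/14.4 = 0.51389
P₀ = (1-ρ)/(1-ρ^(K+1)) = (1-0.51389)/(1-0.51389^4) = 0.48611/0.93026 = 0.5226
P_K = P₀×ρ^K = 0.5226 × 0.51389^3 = 0.5226 × 0.1357 = 0.07092
L = ρ[1 - (K+1)ρ^K + Kρ^(K+1)] / [(1-ρ)(1-ρ^(K+1))]
L = 0.51389 × (1 - 4×0.1357 + 3×0.06974) / ((1 - 0.51389) × (1 - 0.06974)) = 0.7573 tickets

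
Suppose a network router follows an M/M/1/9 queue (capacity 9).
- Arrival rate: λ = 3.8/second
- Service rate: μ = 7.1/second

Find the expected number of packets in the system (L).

ρ = λ/μ = 3.8/7.1 = 0.53521
P₀ = (1-ρ)/(1-ρ^(K+1)) = (1-0.53521)/(1-0.53521^10) = 0.4648/0.9981 = 0.4657
P_K = P₀×ρ^K = 0.4657 × 0.53521^9 = 0.4657 × 0.003603 = 0.001678
L = ρ[1 - (K+1)ρ^K + Kρ^(K+1)] / [(1-ρ)(1-ρ^(K+1))]
L = 0.53521 × (1 - 10×0.003603 + 9×0.001929) / ((1 - 0.53521) × (1 - 0.001929)) = 1.1322 packets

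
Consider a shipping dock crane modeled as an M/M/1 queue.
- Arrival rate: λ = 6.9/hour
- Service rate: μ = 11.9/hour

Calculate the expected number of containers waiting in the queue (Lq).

ρ = λ/μ = 6.9/11.9 = 0.5798
For M/M/1: Lq = λ²/(μ(μ-λ))
Lq = 47.61/(11.9 × 5.00)
Lq = 0.8002 containers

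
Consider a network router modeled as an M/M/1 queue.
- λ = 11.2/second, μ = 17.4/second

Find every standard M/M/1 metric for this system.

Step 1: ρ = λ/μ = 11.2/17.4 = 0.6437
Step 2: L = λ/(μ-λ) = 11.2/6.20 = 1.8065
Step 3: Lq = λ²/(μ(μ-λ)) = 125.44/(17.4×6.20) = 1.1628
Step 4: W = 1/(μ-λ) = 1/6.20 = 0.1612903
Step 5: Wq = λ/(μ(μ-λ)) = 11.2/(17.4×6.20) = 0.1038
Step 6: P(0) = 1-ρ = 0.3563
Verify: L = λW = 11.2×0.1612903 = 1.8065 ✔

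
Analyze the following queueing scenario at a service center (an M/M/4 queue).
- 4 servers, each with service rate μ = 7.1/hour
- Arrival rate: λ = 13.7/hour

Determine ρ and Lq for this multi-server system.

Traffic intensity: ρ = λ/(cμ) = 13.7/(4×7.1) = 0.4824
Since ρ = 0.4824 < 1, system is stable.
Offered load a = λ/μ = cρ = 13.7/7.1 = 1.9296
P₀ = [ Σₙ₌₀^3 aⁿ/n! + a^4/(4!(1-ρ)) ]⁻¹
Σ = a^0/0! + a^1/1! + a^2/2! + a^3/3! = 1.0000 + 1.9296 + 1.8616 + 1.1974 = 5.9886
a^4/(4!(1-ρ)) = 13.8627/(24 × 0.5176) = 1.1159
P₀ = 1/(5.9886 + 1.1159) = 0.1408
Lq = P₀·a^4·ρ / (4!(1-ρ)²) = 0.1408 × 13.8627 × 0.4824 / (24 × 0.2679) = 0.1464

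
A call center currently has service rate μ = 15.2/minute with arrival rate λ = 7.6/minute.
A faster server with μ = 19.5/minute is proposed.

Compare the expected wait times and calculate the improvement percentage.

System 1: ρ₁ = 7.6/15.2 = 0.5000, W₁ = 1/(15.2-7.6) = 0.13158
System 2: ρ₂ = 7.6/19.5 = 0.3897, W₂ = 1/(19.5-7.6) = 0.084034
Improvement: (W₁-W₂)/W₁ = (0.13158-0.084034)/0.13158 = 36.13%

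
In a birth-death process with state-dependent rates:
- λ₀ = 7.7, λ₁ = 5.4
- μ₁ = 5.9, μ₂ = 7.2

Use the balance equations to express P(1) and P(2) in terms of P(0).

Balance equations:
State 0: λ₀P₀ = μ₁P₁ → P₁ = (λ₀/μ₁)P₀ = (7.7/5.9)P₀ = 1.3051P₀
State 1: P₂ = (λ₀λ₁)/(μ₁μ₂)P₀ = (7.7×5.4)/(5.9×7.2)P₀ = 0.9788P₀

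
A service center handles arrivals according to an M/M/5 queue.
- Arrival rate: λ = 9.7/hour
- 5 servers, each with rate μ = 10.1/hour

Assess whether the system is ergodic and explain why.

Stability requires ρ = λ/(cμ) < 1
ρ = 9.7/(5 × 10.1) = 9.7/50.50 = 0.1921
Since 0.1921 < 1, the system is STABLE.
The servers are busy 19.21% of the time.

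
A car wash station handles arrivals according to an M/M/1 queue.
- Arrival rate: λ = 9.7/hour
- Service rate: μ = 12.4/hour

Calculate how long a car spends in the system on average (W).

First, compute utilization: ρ = λ/μ = 9.7/12.4 = 0.7823
For M/M/1: W = 1/(μ-λ)
W = 1/(12.4-9.7) = 1/2.70
W = 0.3704 hours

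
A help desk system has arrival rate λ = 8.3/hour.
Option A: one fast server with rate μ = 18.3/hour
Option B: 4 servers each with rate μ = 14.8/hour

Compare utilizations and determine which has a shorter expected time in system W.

Option A: single server μ = 18.3 (M/M/1)
  ρ_A = 8.3/18.3 = 0.4536
  W_A = 1/(μ-λ) = 1/(18.3-8.3) = 1/10.00 = 0.1000

Option B: 4 servers μ = 14.8 (M/M/4)
  ρ_B = λ/(cμ) = 8.3/(4×14.8) = 0.1402
  Offered load a = λ/μ = cρ = 8.3/14.8 = 0.5608
  P₀ = [ Σₙ₌₀^3 aⁿ/n! + a^4/(4!(1-ρ)) ]⁻¹
  Σ = a^0/0! + a^1/1! + a^2/2! + a^3/3! = 1.0000 + 0.5608 + 0.1573 + 0.02940 = 1.7475
  a^4/(4!(1-ρ)) = 0.09892/(24 × 0.8598) = 0.004794
  P₀ = 1/(1.7475 + 0.004794) = 0.5707
  Lq = P₀·a^4·ρ / (4!(1-ρ)²) = 0.5707 × 0.09892 × 0.1402 / (24 × 0.7393) = 0.0004461
  Wq_B = Lq/λ = 0.0004461/8.3 = 0.00005375
  W_B = Wq_B + 1/μ = 0.00005375 + 0.06757 = 0.06762

Since W_B = 0.06762 < W_A = 0.1000, Option B (multiple servers) has the shorter time in system.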